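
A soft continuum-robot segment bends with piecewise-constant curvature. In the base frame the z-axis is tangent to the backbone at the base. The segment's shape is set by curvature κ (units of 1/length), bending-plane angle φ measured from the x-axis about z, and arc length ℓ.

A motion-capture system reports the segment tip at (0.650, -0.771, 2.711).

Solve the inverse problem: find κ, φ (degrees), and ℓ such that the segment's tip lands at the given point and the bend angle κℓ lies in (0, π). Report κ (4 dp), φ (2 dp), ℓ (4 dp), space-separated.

ρ = √(x²+y²) = √(0.650² + -0.771²) = 1.00843
φ = atan2(y, x) mod 360° = atan2(-0.771, 0.650) = 310.1329°
|p|² = ρ² + z² = 1.00843² + 2.711² = 8.36646
κ = 2ρ / |p|² = 2×1.00843 / 8.36646 = 0.24107
θ = 2·atan2(ρ, z) = 2·atan2(1.00843, 2.711) = 0.71224 rad
ℓ = θ/κ = 0.71224/0.24107 = 2.95454

0.2411 310.13 2.9545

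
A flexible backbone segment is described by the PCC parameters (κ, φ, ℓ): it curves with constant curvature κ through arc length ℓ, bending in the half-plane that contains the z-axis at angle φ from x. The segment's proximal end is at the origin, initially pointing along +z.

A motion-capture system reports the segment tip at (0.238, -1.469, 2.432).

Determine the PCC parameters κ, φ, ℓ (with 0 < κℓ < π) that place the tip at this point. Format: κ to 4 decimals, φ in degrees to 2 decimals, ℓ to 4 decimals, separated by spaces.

0.3661 279.20 2.9997

ρ = √(x²+y²) = √(0.238² + -1.469²) = 1.48815
φ = atan2(y, x) mod 360° = atan2(-1.469, 0.238) = 279.2028°
|p|² = ρ² + z² = 1.48815² + 2.432² = 8.12923
κ = 2ρ / |p|² = 2×1.48815 / 8.12923 = 0.36612
θ = 2·atan2(ρ, z) = 2·atan2(1.48815, 2.432) = 1.09826 rad
ℓ = θ/κ = 1.09826/0.36612 = 2.99968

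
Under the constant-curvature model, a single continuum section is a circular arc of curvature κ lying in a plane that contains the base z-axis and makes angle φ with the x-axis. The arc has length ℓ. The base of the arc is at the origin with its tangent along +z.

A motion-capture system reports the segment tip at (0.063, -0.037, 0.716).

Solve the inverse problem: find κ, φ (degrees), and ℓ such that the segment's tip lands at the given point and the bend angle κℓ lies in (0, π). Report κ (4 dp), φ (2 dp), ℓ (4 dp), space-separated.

ρ = √(x²+y²) = √(0.063² + -0.037²) = 0.07306
φ = atan2(y, x) mod 360° = atan2(-0.037, 0.063) = 329.5742°
|p|² = ρ² + z² = 0.07306² + 0.716² = 0.51799
κ = 2ρ / |p|² = 2×0.07306 / 0.51799 = 0.28209
θ = 2·atan2(ρ, z) = 2·atan2(0.07306, 0.716) = 0.20338 rad
ℓ = θ/κ = 0.20338/0.28209 = 0.72096

0.2821 329.57 0.7210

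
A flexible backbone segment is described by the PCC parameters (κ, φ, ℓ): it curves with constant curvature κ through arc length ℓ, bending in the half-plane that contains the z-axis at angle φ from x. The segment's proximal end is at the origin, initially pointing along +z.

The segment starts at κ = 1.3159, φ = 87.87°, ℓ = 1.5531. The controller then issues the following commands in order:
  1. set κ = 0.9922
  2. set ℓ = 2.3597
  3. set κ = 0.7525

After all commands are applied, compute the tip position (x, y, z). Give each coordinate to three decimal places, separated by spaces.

initial: κ=1.3159, φ=87.87°, ℓ=1.5531
cmd 1: set κ=0.9922 → (κ,φ,ℓ)=(0.9922,87.87°,1.5531) → tip=(0.0363,0.9771,1.0074)
cmd 2: set ℓ=2.3597 → (κ,φ,ℓ)=(0.9922,87.87°,2.3597) → tip=(0.0635,1.7086,0.7232)
cmd 3: set κ=0.7525 → (κ,φ,ℓ)=(0.7525,87.87°,2.3597) → tip=(0.0594,1.5982,1.3011)

0.059 1.598 1.301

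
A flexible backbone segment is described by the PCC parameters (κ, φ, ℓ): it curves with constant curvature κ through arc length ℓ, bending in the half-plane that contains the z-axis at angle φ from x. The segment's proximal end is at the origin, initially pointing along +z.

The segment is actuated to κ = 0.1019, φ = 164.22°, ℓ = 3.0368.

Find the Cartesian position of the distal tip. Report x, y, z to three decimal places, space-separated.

-0.449 0.127 2.989

θ = κ·ℓ = 0.1019 × 3.0368 = 0.30945 rad
ρ = (1 − cos θ)/κ = (1 − 0.95250)/0.1019 = 0.46613
z = sin θ / κ = 0.30453/0.1019 = 2.98856
x = ρ cos φ = 0.46613 × cos(164.22°) = -0.44856
y = ρ sin φ = 0.46613 × sin(164.22°) = 0.12676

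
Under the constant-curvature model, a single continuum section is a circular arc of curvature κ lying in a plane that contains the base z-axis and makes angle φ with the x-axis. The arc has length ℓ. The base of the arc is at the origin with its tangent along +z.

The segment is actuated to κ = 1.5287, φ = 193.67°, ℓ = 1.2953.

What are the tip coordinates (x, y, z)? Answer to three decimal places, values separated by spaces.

θ = κ·ℓ = 1.5287 × 1.2953 = 1.98013 rad
ρ = (1 − cos θ)/κ = (1 − -0.39799)/1.5287 = 0.91450
z = sin θ / κ = 0.91739/1.5287 = 0.60011
x = ρ cos φ = 0.91450 × cos(193.67°) = -0.88859
y = ρ sin φ = 0.91450 × sin(193.67°) = -0.21612

-0.889 -0.216 0.600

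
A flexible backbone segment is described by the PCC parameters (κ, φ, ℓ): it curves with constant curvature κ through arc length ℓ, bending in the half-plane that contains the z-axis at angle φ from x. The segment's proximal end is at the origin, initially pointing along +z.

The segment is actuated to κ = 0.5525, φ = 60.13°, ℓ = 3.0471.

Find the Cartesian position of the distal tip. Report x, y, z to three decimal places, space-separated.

θ = κ·ℓ = 0.5525 × 3.0471 = 1.68352 rad
ρ = (1 − cos θ)/κ = (1 − -0.11249)/0.5525 = 2.01355
z = sin θ / κ = 0.99365/0.5525 = 1.79847
x = ρ cos φ = 2.01355 × cos(60.13°) = 1.00282
y = ρ sin φ = 2.01355 × sin(60.13°) = 1.74607

1.003 1.746 1.798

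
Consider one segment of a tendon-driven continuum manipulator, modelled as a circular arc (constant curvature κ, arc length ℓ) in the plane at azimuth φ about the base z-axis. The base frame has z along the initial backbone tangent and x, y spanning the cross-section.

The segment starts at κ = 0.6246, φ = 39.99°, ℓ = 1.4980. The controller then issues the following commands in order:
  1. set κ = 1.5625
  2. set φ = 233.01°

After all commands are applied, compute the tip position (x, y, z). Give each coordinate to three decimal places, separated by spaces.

-0.653 -0.867 0.460

initial: κ=0.6246, φ=39.99°, ℓ=1.4980
cmd 1: set κ=1.5625 → (κ,φ,ℓ)=(1.5625,39.99°,1.4980) → tip=(0.8316,0.6976,0.4595)
cmd 2: set φ=233.01° → (κ,φ,ℓ)=(1.5625,233.01°,1.4980) → tip=(-0.6531,-0.8670,0.4595)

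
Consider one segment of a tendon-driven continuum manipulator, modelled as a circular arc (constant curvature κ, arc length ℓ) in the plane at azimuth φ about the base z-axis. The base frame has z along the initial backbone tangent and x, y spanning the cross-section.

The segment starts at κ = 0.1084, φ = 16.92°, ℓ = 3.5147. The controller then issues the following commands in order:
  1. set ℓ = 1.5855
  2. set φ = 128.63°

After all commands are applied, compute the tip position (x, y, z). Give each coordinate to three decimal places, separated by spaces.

-0.085 0.106 1.578

initial: κ=0.1084, φ=16.92°, ℓ=3.5147
cmd 1: set ℓ=1.5855 → (κ,φ,ℓ)=(0.1084,16.92°,1.5855) → tip=(0.1300,0.0396,1.5777)
cmd 2: set φ=128.63° → (κ,φ,ℓ)=(0.1084,128.63°,1.5855) → tip=(-0.0848,0.1062,1.5777)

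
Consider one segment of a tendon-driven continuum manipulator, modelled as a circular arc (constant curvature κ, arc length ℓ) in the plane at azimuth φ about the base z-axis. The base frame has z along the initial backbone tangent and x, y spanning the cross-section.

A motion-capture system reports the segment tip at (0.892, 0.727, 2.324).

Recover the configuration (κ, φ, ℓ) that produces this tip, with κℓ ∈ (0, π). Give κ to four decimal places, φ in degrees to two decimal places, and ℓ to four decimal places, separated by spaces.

ρ = √(x²+y²) = √(0.892² + 0.727²) = 1.15074
φ = atan2(y, x) mod 360° = atan2(0.727, 0.892) = 39.1808°
|p|² = ρ² + z² = 1.15074² + 2.324² = 6.72517
κ = 2ρ / |p|² = 2×1.15074 / 6.72517 = 0.34222
θ = 2·atan2(ρ, z) = 2·atan2(1.15074, 2.324) = 0.91953 rad
ℓ = θ/κ = 0.91953/0.34222 = 2.68696

0.3422 39.18 2.6870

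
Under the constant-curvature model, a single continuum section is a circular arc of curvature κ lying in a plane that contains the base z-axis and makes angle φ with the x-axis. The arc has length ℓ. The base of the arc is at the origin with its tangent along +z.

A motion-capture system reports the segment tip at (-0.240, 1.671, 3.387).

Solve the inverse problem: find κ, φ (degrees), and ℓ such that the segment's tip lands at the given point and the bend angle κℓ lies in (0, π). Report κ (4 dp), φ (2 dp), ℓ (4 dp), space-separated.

ρ = √(x²+y²) = √(-0.240² + 1.671²) = 1.68815
φ = atan2(y, x) mod 360° = atan2(1.671, -0.240) = 98.1733°
|p|² = ρ² + z² = 1.68815² + 3.387² = 14.32161
κ = 2ρ / |p|² = 2×1.68815 / 14.32161 = 0.23575
θ = 2·atan2(ρ, z) = 2·atan2(1.68815, 3.387) = 0.92476 rad
ℓ = θ/κ = 0.92476/0.23575 = 3.92268

0.2357 98.17 3.9227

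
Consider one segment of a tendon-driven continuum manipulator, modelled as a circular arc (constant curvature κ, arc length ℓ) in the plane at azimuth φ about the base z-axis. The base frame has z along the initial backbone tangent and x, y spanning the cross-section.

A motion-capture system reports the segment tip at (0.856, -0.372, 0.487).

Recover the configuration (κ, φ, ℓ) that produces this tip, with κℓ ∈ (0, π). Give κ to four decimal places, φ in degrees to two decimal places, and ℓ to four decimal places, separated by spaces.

ρ = √(x²+y²) = √(0.856² + -0.372²) = 0.93334
φ = atan2(y, x) mod 360° = atan2(-0.372, 0.856) = 336.5112°
|p|² = ρ² + z² = 0.93334² + 0.487² = 1.10829
κ = 2ρ / |p|² = 2×0.93334 / 1.10829 = 1.68429
θ = 2·atan2(ρ, z) = 2·atan2(0.93334, 0.487) = 2.17975 rad
ℓ = θ/κ = 2.17975/1.68429 = 1.29417

1.6843 336.51 1.2942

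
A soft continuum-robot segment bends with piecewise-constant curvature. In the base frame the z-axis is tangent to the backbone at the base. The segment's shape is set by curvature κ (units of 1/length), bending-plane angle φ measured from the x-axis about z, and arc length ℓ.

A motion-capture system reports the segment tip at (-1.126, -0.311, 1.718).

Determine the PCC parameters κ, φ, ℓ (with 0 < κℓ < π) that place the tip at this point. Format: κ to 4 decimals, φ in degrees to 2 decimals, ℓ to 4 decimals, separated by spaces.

0.5413 195.44 2.2063

ρ = √(x²+y²) = √(-1.126² + -0.311²) = 1.16816
φ = atan2(y, x) mod 360° = atan2(-0.311, -1.126) = 195.4401°
|p|² = ρ² + z² = 1.16816² + 1.718² = 4.31612
κ = 2ρ / |p|² = 2×1.16816 / 4.31612 = 0.54130
θ = 2·atan2(ρ, z) = 2·atan2(1.16816, 1.718) = 1.19429 rad
ℓ = θ/κ = 1.19429/0.54130 = 2.20633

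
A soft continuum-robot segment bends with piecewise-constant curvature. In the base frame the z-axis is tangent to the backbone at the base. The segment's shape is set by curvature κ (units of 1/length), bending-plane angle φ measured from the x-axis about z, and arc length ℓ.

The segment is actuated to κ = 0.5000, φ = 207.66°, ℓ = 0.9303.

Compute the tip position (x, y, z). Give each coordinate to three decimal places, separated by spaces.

θ = κ·ℓ = 0.5000 × 0.9303 = 0.46515 rad
ρ = (1 − cos θ)/κ = (1 − 0.89375)/0.5000 = 0.21249
z = sin θ / κ = 0.44856/0.5000 = 0.89711
x = ρ cos φ = 0.21249 × cos(207.66°) = -0.18821
y = ρ sin φ = 0.21249 × sin(207.66°) = -0.09864

-0.188 -0.099 0.897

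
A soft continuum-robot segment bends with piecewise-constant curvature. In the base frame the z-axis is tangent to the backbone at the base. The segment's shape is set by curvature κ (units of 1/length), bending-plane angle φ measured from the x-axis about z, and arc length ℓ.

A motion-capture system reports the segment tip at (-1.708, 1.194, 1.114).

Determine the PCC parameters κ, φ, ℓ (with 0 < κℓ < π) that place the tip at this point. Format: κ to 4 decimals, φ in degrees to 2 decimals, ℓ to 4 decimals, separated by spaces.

0.7464 145.04 2.8935

ρ = √(x²+y²) = √(-1.708² + 1.194²) = 2.08396
φ = atan2(y, x) mod 360° = atan2(1.194, -1.708) = 145.0440°
|p|² = ρ² + z² = 2.08396² + 1.114² = 5.58390
κ = 2ρ / |p|² = 2×2.08396 / 5.58390 = 0.74642
θ = 2·atan2(ρ, z) = 2·atan2(2.08396, 1.114) = 2.15977 rad
ℓ = θ/κ = 2.15977/0.74642 = 2.89351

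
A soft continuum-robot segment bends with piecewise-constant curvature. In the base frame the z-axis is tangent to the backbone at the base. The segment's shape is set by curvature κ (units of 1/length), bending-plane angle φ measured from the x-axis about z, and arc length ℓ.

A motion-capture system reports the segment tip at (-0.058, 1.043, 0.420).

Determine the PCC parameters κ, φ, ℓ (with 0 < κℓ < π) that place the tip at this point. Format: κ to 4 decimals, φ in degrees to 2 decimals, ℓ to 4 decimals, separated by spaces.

ρ = √(x²+y²) = √(-0.058² + 1.043²) = 1.04461
φ = atan2(y, x) mod 360° = atan2(1.043, -0.058) = 93.1829°
|p|² = ρ² + z² = 1.04461² + 0.420² = 1.26761
κ = 2ρ / |p|² = 2×1.04461 / 1.26761 = 1.64816
θ = 2·atan2(ρ, z) = 2·atan2(1.04461, 0.420) = 2.37702 rad
ℓ = θ/κ = 2.37702/1.64816 = 1.44223

1.6482 93.18 1.4422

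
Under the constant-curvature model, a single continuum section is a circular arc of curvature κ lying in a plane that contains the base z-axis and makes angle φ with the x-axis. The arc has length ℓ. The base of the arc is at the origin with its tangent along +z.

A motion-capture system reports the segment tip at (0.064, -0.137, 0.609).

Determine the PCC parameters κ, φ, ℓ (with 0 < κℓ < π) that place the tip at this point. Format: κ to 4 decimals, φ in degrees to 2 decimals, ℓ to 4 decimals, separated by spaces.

ρ = √(x²+y²) = √(0.064² + -0.137²) = 0.15121
φ = atan2(y, x) mod 360° = atan2(-0.137, 0.064) = 295.0398°
|p|² = ρ² + z² = 0.15121² + 0.609² = 0.39375
κ = 2ρ / |p|² = 2×0.15121 / 0.39375 = 0.76807
θ = 2·atan2(ρ, z) = 2·atan2(0.15121, 0.609) = 0.48675 rad
ℓ = θ/κ = 0.48675/0.76807 = 0.63373

0.7681 295.04 0.6337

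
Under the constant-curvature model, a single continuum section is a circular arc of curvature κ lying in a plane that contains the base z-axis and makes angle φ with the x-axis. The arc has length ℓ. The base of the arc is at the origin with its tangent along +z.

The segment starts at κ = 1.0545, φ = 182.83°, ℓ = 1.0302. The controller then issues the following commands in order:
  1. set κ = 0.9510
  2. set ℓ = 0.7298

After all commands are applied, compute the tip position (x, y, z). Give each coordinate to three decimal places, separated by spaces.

-0.243 -0.012 0.673

initial: κ=1.0545, φ=182.83°, ℓ=1.0302
cmd 1: set κ=0.9510 → (κ,φ,ℓ)=(0.9510,182.83°,1.0302) → tip=(-0.4650,-0.0230,0.8731)
cmd 2: set ℓ=0.7298 → (κ,φ,ℓ)=(0.9510,182.83°,0.7298) → tip=(-0.2430,-0.0120,0.6726)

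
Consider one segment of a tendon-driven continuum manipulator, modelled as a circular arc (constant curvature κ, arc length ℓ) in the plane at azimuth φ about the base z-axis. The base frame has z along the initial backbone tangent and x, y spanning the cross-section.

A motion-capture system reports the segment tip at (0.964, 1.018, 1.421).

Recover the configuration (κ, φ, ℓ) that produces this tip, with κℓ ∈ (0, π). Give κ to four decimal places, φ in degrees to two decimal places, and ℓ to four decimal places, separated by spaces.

ρ = √(x²+y²) = √(0.964² + 1.018²) = 1.40201
φ = atan2(y, x) mod 360° = atan2(1.018, 0.964) = 46.5606°
|p|² = ρ² + z² = 1.40201² + 1.421² = 3.98486
κ = 2ρ / |p|² = 2×1.40201 / 3.98486 = 0.70367
θ = 2·atan2(ρ, z) = 2·atan2(1.40201, 1.421) = 1.55734 rad
ℓ = θ/κ = 1.55734/0.70367 = 2.21318

0.7037 46.56 2.2132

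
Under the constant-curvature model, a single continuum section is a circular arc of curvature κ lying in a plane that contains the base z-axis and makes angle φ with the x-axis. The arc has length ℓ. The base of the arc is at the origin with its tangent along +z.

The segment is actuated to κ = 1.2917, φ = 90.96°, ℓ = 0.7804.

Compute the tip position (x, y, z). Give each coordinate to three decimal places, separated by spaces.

θ = κ·ℓ = 1.2917 × 0.7804 = 1.00804 rad
ρ = (1 − cos θ)/κ = (1 − 0.53352)/1.2917 = 0.36114
z = sin θ / κ = 0.84579/1.2917 = 0.65479
x = ρ cos φ = 0.36114 × cos(90.96°) = -0.00605
y = ρ sin φ = 0.36114 × sin(90.96°) = 0.36109

-0.006 0.361 0.655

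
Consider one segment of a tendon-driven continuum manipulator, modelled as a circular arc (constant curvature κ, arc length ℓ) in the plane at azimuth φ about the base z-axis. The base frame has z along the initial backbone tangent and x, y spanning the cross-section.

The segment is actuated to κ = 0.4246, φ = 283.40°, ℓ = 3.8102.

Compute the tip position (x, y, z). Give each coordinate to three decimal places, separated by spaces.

0.571 -2.399 2.353

θ = κ·ℓ = 0.4246 × 3.8102 = 1.61781 rad
ρ = (1 − cos θ)/κ = (1 − -0.04700)/0.4246 = 2.46584
z = sin θ / κ = 0.99890/0.4246 = 2.35256
x = ρ cos φ = 2.46584 × cos(283.40°) = 0.57145
y = ρ sin φ = 2.46584 × sin(283.40°) = -2.39871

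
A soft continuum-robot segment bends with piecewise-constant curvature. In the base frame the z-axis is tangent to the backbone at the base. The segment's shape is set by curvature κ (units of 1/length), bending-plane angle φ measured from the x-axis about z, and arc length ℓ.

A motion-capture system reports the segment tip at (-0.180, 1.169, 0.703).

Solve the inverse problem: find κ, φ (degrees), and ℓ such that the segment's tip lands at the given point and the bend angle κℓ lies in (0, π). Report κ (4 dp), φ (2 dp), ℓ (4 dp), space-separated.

ρ = √(x²+y²) = √(-0.180² + 1.169²) = 1.18278
φ = atan2(y, x) mod 360° = atan2(1.169, -0.180) = 98.7535°
|p|² = ρ² + z² = 1.18278² + 0.703² = 1.89317
κ = 2ρ / |p|² = 2×1.18278 / 1.89317 = 1.24952
θ = 2·atan2(ρ, z) = 2·atan2(1.18278, 0.703) = 2.06906 rad
ℓ = θ/κ = 2.06906/1.24952 = 1.65589

1.2495 98.75 1.6559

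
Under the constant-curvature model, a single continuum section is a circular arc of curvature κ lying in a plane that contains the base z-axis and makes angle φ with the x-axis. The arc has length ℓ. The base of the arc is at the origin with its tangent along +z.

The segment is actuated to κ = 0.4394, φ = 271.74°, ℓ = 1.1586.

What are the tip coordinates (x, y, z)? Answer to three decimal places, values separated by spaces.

θ = κ·ℓ = 0.4394 × 1.1586 = 0.50909 rad
ρ = (1 − cos θ)/κ = (1 − 0.87319)/0.4394 = 0.28860
z = sin θ / κ = 0.48738/0.4394 = 1.10920
x = ρ cos φ = 0.28860 × cos(271.74°) = 0.00876
y = ρ sin φ = 0.28860 × sin(271.74°) = -0.28847

0.009 -0.288 1.109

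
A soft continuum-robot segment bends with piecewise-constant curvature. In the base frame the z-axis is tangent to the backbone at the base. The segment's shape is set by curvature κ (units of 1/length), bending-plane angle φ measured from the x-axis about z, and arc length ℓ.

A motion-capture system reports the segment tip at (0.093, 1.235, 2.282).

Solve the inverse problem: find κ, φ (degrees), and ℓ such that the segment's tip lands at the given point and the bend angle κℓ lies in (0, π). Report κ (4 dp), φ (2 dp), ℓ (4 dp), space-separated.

0.3674 85.69 2.7066

ρ = √(x²+y²) = √(0.093² + 1.235²) = 1.23850
φ = atan2(y, x) mod 360° = atan2(1.235, 0.093) = 85.6935°
|p|² = ρ² + z² = 1.23850² + 2.282² = 6.74140
κ = 2ρ / |p|² = 2×1.23850 / 6.74140 = 0.36743
θ = 2·atan2(ρ, z) = 2·atan2(1.23850, 2.282) = 0.99448 rad
ℓ = θ/κ = 0.99448/0.36743 = 2.70658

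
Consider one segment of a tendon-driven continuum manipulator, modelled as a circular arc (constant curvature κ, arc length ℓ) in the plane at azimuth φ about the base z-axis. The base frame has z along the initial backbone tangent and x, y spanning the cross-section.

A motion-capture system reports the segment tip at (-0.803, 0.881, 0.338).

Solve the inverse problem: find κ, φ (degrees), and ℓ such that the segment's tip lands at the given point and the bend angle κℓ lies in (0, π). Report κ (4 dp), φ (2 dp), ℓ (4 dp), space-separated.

1.5529 132.35 1.6672

ρ = √(x²+y²) = √(-0.803² + 0.881²) = 1.19204
φ = atan2(y, x) mod 360° = atan2(0.881, -0.803) = 132.3481°
|p|² = ρ² + z² = 1.19204² + 0.338² = 1.53521
κ = 2ρ / |p|² = 2×1.19204 / 1.53521 = 1.55294
θ = 2·atan2(ρ, z) = 2·atan2(1.19204, 0.338) = 2.58900 rad
ℓ = θ/κ = 2.58900/1.55294 = 1.66717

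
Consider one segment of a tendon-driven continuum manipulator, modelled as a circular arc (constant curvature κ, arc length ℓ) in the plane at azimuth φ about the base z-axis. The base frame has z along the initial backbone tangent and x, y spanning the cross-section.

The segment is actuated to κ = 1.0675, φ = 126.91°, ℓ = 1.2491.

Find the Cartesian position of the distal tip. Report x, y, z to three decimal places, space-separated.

θ = κ·ℓ = 1.0675 × 1.2491 = 1.33341 rad
ρ = (1 − cos θ)/κ = (1 − 0.23516)/1.0675 = 0.71648
z = sin θ / κ = 0.97196/1.0675 = 0.91050
x = ρ cos φ = 0.71648 × cos(126.91°) = -0.43029
y = ρ sin φ = 0.71648 × sin(126.91°) = 0.57288

-0.430 0.573 0.910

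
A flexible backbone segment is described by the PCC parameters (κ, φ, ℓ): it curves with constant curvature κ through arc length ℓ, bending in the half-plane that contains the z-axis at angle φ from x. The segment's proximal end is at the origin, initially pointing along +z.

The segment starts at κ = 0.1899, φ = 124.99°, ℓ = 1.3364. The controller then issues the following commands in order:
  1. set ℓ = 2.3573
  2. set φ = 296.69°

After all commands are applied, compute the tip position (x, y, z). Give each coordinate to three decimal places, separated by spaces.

0.233 -0.464 2.279

initial: κ=0.1899, φ=124.99°, ℓ=1.3364
cmd 1: set ℓ=2.3573 → (κ,φ,ℓ)=(0.1899,124.99°,2.3573) → tip=(-0.2975,0.4251,2.2794)
cmd 2: set φ=296.69° → (κ,φ,ℓ)=(0.1899,296.69°,2.3573) → tip=(0.2331,-0.4636,2.2794)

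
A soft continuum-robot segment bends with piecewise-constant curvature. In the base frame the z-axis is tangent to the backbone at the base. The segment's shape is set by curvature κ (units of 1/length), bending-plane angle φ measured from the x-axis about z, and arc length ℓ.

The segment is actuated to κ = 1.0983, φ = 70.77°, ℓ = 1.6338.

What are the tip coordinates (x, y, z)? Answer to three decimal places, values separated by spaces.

θ = κ·ℓ = 1.0983 × 1.6338 = 1.79440 rad
ρ = (1 − cos θ)/κ = (1 − -0.22175)/1.0983 = 1.11240
z = sin θ / κ = 0.97510/1.0983 = 0.88783
x = ρ cos φ = 1.11240 × cos(70.77°) = 0.36638
y = ρ sin φ = 1.11240 × sin(70.77°) = 1.05033

0.366 1.050 0.888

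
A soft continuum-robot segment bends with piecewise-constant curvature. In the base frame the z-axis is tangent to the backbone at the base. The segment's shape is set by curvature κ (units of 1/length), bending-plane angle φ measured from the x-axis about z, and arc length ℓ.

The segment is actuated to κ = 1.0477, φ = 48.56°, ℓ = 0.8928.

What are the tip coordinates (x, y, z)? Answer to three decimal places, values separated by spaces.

0.257 0.291 0.768

θ = κ·ℓ = 1.0477 × 0.8928 = 0.93539 rad
ρ = (1 − cos θ)/κ = (1 − 0.59351)/1.0477 = 0.38799
z = sin θ / κ = 0.80483/1.0477 = 0.76819
x = ρ cos φ = 0.38799 × cos(48.56°) = 0.25678
y = ρ sin φ = 0.38799 × sin(48.56°) = 0.29085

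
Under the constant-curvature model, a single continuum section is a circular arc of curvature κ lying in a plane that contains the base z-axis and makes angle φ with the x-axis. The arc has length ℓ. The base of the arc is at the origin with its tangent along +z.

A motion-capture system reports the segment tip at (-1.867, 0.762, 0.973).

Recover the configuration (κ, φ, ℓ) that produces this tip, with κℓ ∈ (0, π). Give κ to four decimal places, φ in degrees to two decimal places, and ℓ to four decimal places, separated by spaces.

0.8045 157.80 2.7874

ρ = √(x²+y²) = √(-1.867² + 0.762²) = 2.01652
φ = atan2(y, x) mod 360° = atan2(0.762, -1.867) = 157.7976°
|p|² = ρ² + z² = 2.01652² + 0.973² = 5.01306
κ = 2ρ / |p|² = 2×2.01652 / 5.01306 = 0.80450
θ = 2·atan2(ρ, z) = 2·atan2(2.01652, 0.973) = 2.24247 rad
ℓ = θ/κ = 2.24247/0.80450 = 2.78739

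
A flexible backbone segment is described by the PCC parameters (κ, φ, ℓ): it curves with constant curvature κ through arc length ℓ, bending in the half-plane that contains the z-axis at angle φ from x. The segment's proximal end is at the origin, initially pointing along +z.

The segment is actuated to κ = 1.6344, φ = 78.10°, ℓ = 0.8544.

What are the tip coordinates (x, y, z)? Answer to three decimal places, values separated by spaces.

0.104 0.495 0.603

θ = κ·ℓ = 1.6344 × 0.8544 = 1.39643 rad
ρ = (1 − cos θ)/κ = (1 − 0.17348)/1.6344 = 0.50570
z = sin θ / κ = 0.98484/1.6344 = 0.60257
x = ρ cos φ = 0.50570 × cos(78.10°) = 0.10428
y = ρ sin φ = 0.50570 × sin(78.10°) = 0.49483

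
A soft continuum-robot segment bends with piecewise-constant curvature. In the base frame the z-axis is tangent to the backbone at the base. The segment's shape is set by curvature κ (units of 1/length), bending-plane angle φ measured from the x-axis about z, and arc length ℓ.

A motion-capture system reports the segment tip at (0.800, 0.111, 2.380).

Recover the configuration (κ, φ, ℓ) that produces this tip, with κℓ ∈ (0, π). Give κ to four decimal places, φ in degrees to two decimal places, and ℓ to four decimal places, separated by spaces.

0.2557 7.90 2.5587

ρ = √(x²+y²) = √(0.800² + 0.111²) = 0.80766
φ = atan2(y, x) mod 360° = atan2(0.111, 0.800) = 7.8994°
|p|² = ρ² + z² = 0.80766² + 2.380² = 6.31672
κ = 2ρ / |p|² = 2×0.80766 / 6.31672 = 0.25572
θ = 2·atan2(ρ, z) = 2·atan2(0.80766, 2.380) = 0.65432 rad
ℓ = θ/κ = 0.65432/0.25572 = 2.55871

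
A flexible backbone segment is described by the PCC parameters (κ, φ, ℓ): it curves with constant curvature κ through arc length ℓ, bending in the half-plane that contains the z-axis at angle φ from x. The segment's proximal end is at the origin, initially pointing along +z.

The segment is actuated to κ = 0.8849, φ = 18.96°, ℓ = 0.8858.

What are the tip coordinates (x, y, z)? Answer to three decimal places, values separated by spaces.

θ = κ·ℓ = 0.8849 × 0.8858 = 0.78384 rad
ρ = (1 − cos θ)/κ = (1 − 0.70820)/0.8849 = 0.32975
z = sin θ / κ = 0.70601/0.8849 = 0.79784
x = ρ cos φ = 0.32975 × cos(18.96°) = 0.31186
y = ρ sin φ = 0.32975 × sin(18.96°) = 0.10714

0.312 0.107 0.798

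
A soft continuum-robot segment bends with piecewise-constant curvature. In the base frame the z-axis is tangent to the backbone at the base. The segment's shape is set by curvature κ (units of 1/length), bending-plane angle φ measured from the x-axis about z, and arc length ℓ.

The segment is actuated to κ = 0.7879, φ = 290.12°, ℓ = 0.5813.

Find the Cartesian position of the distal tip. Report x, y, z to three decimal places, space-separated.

0.045 -0.123 0.561

θ = κ·ℓ = 0.7879 × 0.5813 = 0.45801 rad
ρ = (1 − cos θ)/κ = (1 − 0.89694)/0.7879 = 0.13081
z = sin θ / κ = 0.44216/0.7879 = 0.56119
x = ρ cos φ = 0.13081 × cos(290.12°) = 0.04500
y = ρ sin φ = 0.13081 × sin(290.12°) = -0.12283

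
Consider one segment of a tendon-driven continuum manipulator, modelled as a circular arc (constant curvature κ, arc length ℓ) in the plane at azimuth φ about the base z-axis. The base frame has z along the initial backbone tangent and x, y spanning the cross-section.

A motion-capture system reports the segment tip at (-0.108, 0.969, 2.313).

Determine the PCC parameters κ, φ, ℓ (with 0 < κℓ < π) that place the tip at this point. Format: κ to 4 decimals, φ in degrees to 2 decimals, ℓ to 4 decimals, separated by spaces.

0.3095 96.36 2.5779

ρ = √(x²+y²) = √(-0.108² + 0.969²) = 0.97500
φ = atan2(y, x) mod 360° = atan2(0.969, -0.108) = 96.3597°
|p|² = ρ² + z² = 0.97500² + 2.313² = 6.30059
κ = 2ρ / |p|² = 2×0.97500 / 6.30059 = 0.30949
θ = 2·atan2(ρ, z) = 2·atan2(0.97500, 2.313) = 0.79786 rad
ℓ = θ/κ = 0.79786/0.30949 = 2.57793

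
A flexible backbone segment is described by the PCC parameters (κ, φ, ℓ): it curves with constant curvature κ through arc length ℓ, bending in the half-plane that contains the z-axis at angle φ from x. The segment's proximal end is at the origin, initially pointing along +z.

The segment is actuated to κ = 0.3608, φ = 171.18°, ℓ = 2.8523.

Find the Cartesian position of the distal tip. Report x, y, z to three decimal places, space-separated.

-1.327 0.206 2.375

θ = κ·ℓ = 0.3608 × 2.8523 = 1.02911 rad
ρ = (1 − cos θ)/κ = (1 − 0.51558)/0.3608 = 1.34262
z = sin θ / κ = 0.85684/0.3608 = 2.37483
x = ρ cos φ = 1.34262 × cos(171.18°) = -1.32675
y = ρ sin φ = 1.34262 × sin(171.18°) = 0.20587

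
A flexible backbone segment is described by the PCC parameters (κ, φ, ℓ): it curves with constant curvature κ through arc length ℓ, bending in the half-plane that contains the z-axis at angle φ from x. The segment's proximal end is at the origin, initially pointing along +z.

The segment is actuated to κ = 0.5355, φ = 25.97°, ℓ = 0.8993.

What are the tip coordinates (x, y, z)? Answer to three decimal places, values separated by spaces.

0.191 0.093 0.865

θ = κ·ℓ = 0.5355 × 0.8993 = 0.48158 rad
ρ = (1 − cos θ)/κ = (1 − 0.88627)/0.5355 = 0.21239
z = sin θ / κ = 0.46318/0.5355 = 0.86494
x = ρ cos φ = 0.21239 × cos(25.97°) = 0.19094
y = ρ sin φ = 0.21239 × sin(25.97°) = 0.09300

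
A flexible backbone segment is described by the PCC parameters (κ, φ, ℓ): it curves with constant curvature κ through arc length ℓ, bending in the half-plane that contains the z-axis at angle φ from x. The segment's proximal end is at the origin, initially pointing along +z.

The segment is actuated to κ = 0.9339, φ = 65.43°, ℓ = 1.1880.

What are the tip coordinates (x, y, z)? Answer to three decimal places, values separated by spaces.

0.247 0.540 0.959

θ = κ·ℓ = 0.9339 × 1.1880 = 1.10947 rad
ρ = (1 − cos θ)/κ = (1 − 0.44513)/0.9339 = 0.59414
z = sin θ / κ = 0.89546/0.9339 = 0.95884
x = ρ cos φ = 0.59414 × cos(65.43°) = 0.24705
y = ρ sin φ = 0.59414 × sin(65.43°) = 0.54034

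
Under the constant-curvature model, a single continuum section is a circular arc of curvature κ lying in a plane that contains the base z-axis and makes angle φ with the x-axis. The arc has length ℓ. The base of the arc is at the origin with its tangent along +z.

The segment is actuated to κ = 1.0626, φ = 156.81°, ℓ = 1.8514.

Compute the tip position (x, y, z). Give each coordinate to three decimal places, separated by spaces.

θ = κ·ℓ = 1.0626 × 1.8514 = 1.96730 rad
ρ = (1 − cos θ)/κ = (1 − -0.38619)/1.0626 = 1.30453
z = sin θ / κ = 0.92242/1.0626 = 0.86808
x = ρ cos φ = 1.30453 × cos(156.81°) = -1.19913
y = ρ sin φ = 1.30453 × sin(156.81°) = 0.51370

-1.199 0.514 0.868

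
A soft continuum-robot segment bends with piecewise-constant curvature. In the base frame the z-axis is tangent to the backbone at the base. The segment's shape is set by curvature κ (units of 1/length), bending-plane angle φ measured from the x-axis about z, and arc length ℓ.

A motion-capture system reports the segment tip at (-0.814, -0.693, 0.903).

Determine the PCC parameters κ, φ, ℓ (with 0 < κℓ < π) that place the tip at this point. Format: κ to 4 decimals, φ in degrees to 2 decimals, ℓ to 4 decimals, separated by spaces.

ρ = √(x²+y²) = √(-0.814² + -0.693²) = 1.06904
φ = atan2(y, x) mod 360° = atan2(-0.693, -0.814) = 220.4095°
|p|² = ρ² + z² = 1.06904² + 0.903² = 1.95825
κ = 2ρ / |p|² = 2×1.06904 / 1.95825 = 1.09183
θ = 2·atan2(ρ, z) = 2·atan2(1.06904, 0.903) = 1.73879 rad
ℓ = θ/κ = 1.73879/1.09183 = 1.59255

1.0918 220.41 1.5926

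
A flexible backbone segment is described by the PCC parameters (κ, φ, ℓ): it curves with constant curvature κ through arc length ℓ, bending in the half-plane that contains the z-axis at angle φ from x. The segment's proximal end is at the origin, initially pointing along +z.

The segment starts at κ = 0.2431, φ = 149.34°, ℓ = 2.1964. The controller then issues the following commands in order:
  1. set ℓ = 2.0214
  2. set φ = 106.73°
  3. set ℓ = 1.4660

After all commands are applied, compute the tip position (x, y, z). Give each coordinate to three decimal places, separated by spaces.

initial: κ=0.2431, φ=149.34°, ℓ=2.1964
cmd 1: set ℓ=2.0214 → (κ,φ,ℓ)=(0.2431,149.34°,2.0214) → tip=(-0.4187,0.2482,1.9410)
cmd 2: set φ=106.73° → (κ,φ,ℓ)=(0.2431,106.73°,2.0214) → tip=(-0.1401,0.4661,1.9410)
cmd 3: set ℓ=1.4660 → (κ,φ,ℓ)=(0.2431,106.73°,1.4660) → tip=(-0.0744,0.2475,1.4352)

-0.074 0.248 1.435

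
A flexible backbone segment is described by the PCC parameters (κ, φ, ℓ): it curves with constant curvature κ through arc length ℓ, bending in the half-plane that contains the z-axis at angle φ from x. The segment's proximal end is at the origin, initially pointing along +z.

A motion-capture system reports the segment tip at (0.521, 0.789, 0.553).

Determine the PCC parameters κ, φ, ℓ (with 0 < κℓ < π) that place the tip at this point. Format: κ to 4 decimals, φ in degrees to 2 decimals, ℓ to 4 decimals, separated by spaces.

ρ = √(x²+y²) = √(0.521² + 0.789²) = 0.94550
φ = atan2(y, x) mod 360° = atan2(0.789, 0.521) = 56.5620°
|p|² = ρ² + z² = 0.94550² + 0.553² = 1.19977
κ = 2ρ / |p|² = 2×0.94550 / 1.19977 = 1.57613
θ = 2·atan2(ρ, z) = 2·atan2(0.94550, 0.553) = 2.08314 rad
ℓ = θ/κ = 2.08314/1.57613 = 1.32168

1.5761 56.56 1.3217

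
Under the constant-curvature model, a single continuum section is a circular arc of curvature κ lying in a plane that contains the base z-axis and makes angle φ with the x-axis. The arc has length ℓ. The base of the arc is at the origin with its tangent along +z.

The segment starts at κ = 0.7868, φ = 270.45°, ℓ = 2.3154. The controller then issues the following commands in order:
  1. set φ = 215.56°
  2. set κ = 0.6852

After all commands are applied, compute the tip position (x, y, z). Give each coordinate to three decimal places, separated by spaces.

-1.206 -0.862 1.459

initial: κ=0.7868, φ=270.45°, ℓ=2.3154
cmd 1: set φ=215.56° → (κ,φ,ℓ)=(0.7868,215.56°,2.3154) → tip=(-1.2907,-0.9227,1.2312)
cmd 2: set κ=0.6852 → (κ,φ,ℓ)=(0.6852,215.56°,2.3154) → tip=(-1.2059,-0.8621,1.4592)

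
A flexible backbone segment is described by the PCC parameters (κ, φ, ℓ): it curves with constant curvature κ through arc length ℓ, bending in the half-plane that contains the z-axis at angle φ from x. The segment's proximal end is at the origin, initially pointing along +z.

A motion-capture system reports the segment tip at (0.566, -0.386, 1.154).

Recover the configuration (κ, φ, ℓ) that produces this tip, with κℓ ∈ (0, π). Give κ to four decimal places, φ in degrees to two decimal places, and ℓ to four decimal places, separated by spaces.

ρ = √(x²+y²) = √(0.566² + -0.386²) = 0.68509
φ = atan2(y, x) mod 360° = atan2(-0.386, 0.566) = 325.7068°
|p|² = ρ² + z² = 0.68509² + 1.154² = 1.80107
κ = 2ρ / |p|² = 2×0.68509 / 1.80107 = 0.76076
θ = 2·atan2(ρ, z) = 2·atan2(0.68509, 1.154) = 1.07150 rad
ℓ = θ/κ = 1.07150/0.76076 = 1.40846

0.7608 325.71 1.4085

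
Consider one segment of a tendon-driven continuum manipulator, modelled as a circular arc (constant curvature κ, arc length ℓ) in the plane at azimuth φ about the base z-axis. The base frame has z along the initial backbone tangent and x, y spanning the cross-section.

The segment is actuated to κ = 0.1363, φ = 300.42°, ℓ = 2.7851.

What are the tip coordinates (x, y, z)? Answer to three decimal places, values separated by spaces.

θ = κ·ℓ = 0.1363 × 2.7851 = 0.37961 rad
ρ = (1 − cos θ)/κ = (1 − 0.92881)/0.1363 = 0.52231
z = sin θ / κ = 0.37056/0.1363 = 2.71869
x = ρ cos φ = 0.52231 × cos(300.42°) = 0.26446
y = ρ sin φ = 0.52231 × sin(300.42°) = -0.45040

0.264 -0.450 2.719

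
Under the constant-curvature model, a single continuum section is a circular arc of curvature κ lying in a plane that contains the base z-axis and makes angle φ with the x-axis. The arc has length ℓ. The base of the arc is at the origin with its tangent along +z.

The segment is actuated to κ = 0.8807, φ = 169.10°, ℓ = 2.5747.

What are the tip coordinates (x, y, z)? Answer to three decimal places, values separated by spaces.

-1.830 0.352 0.871

θ = κ·ℓ = 0.8807 × 2.5747 = 2.26754 rad
ρ = (1 − cos θ)/κ = (1 − -0.64172)/0.8807 = 1.86411
z = sin θ / κ = 0.76694/0.8807 = 0.87083
x = ρ cos φ = 1.86411 × cos(169.10°) = -1.83048
y = ρ sin φ = 1.86411 × sin(169.10°) = 0.35249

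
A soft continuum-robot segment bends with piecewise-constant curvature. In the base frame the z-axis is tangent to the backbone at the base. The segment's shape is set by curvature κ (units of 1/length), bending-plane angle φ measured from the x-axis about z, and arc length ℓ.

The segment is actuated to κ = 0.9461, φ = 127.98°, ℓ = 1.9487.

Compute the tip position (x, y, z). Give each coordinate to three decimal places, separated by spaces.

-0.826 1.058 1.018

θ = κ·ℓ = 0.9461 × 1.9487 = 1.84367 rad
ρ = (1 − cos θ)/κ = (1 − -0.26950)/0.9461 = 1.34182
z = sin θ / κ = 0.96300/0.9461 = 1.01786
x = ρ cos φ = 1.34182 × cos(127.98°) = -0.82574
y = ρ sin φ = 1.34182 × sin(127.98°) = 1.05766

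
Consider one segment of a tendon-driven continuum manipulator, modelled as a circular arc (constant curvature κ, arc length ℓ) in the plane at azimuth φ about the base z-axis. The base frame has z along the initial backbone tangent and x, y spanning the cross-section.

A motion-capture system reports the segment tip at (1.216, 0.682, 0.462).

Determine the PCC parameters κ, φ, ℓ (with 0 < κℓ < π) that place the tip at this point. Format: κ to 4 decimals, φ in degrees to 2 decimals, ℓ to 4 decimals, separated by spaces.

1.2926 29.29 1.9354

ρ = √(x²+y²) = √(1.216² + 0.682²) = 1.39420
φ = atan2(y, x) mod 360° = atan2(0.682, 1.216) = 29.2861°
|p|² = ρ² + z² = 1.39420² + 0.462² = 2.15722
κ = 2ρ / |p|² = 2×1.39420 / 2.15722 = 1.29258
θ = 2·atan2(ρ, z) = 2·atan2(1.39420, 0.462) = 2.50162 rad
ℓ = θ/κ = 2.50162/1.29258 = 1.93537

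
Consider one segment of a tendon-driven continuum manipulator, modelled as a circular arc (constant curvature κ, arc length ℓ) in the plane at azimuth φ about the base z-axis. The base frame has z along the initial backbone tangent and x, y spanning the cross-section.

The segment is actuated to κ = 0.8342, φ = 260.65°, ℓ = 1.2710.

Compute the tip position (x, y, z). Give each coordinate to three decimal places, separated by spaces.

-0.100 -0.605 1.046

θ = κ·ℓ = 0.8342 × 1.2710 = 1.06027 rad
ρ = (1 − cos θ)/κ = (1 − 0.48864)/0.8342 = 0.61300
z = sin θ / κ = 0.87249/0.8342 = 1.04590
x = ρ cos φ = 0.61300 × cos(260.65°) = -0.09959
y = ρ sin φ = 0.61300 × sin(260.65°) = -0.60485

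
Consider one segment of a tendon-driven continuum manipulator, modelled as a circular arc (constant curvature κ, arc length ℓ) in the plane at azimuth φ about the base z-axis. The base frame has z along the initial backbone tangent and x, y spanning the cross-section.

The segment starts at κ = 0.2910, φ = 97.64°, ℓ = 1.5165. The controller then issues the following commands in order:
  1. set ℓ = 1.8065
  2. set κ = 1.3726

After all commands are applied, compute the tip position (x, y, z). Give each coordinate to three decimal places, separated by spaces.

initial: κ=0.2910, φ=97.64°, ℓ=1.5165
cmd 1: set ℓ=1.8065 → (κ,φ,ℓ)=(0.2910,97.64°,1.8065) → tip=(-0.0617,0.4599,1.7244)
cmd 2: set κ=1.3726 → (κ,φ,ℓ)=(1.3726,97.64°,1.8065) → tip=(-0.1733,1.2916,0.4478)

-0.173 1.292 0.448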